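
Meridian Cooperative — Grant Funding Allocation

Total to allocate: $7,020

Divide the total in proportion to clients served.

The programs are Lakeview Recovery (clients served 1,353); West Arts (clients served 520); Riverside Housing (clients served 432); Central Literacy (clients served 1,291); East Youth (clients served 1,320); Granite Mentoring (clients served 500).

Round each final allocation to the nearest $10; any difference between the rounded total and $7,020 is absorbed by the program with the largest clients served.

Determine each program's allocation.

Sum of clients served: 5,416.
Unrounded shares: Lakeview Recovery 1,353/5,416 × $7,020 = 1,753.70; West Arts 520/5,416 × $7,020 = 674.00; Riverside Housing 432/5,416 × $7,020 = 559.94; Central Literacy 1,291/5,416 × $7,020 = 1,673.34; East Youth 1,320/5,416 × $7,020 = 1,710.93; Granite Mentoring 500/5,416 × $7,020 = 648.08.
After rounding ($10): Lakeview Recovery $1,750; West Arts $670; Riverside Housing $560; Central Literacy $1,670; East Youth $1,710; Granite Mentoring $650. Sum = $7,010.
Difference $7,020 − $7,010 = +$10 applied to largest clients served (Lakeview Recovery): Lakeview Recovery becomes $1,760.

Lakeview Recovery: $1,760 · West Arts: $670 · Riverside Housing: $560 · Central Literacy: $1,670 · East Youth: $1,710 · Granite Mentoring: $650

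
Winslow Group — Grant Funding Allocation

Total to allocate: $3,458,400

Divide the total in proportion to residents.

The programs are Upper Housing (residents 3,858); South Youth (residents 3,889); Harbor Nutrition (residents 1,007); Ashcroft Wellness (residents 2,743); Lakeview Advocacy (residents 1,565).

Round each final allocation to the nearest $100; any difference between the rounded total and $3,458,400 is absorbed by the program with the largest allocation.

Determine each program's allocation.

Upper Housing: $1,021,500; South Youth: $1,029,600; Harbor Nutrition: $266,600; Ashcroft Wellness: $726,300; Lakeview Advocacy: $414,400

Total residents = 13,062.
Proportional shares: Upper Housing 3,858/13,062 × $3,458,400 = 1,021,475.06; South Youth 3,889/13,062 × $3,458,400 = 1,029,682.87; Harbor Nutrition 1,007/13,062 × $3,458,400 = 266,621.41; Ashcroft Wellness 2,743/13,062 × $3,458,400 = 726,258.70; Lakeview Advocacy 1,565/13,062 × $3,458,400 = 414,361.97.
After rounding ($100): Upper Housing $1,021,500; South Youth $1,029,700; Harbor Nutrition $266,600; Ashcroft Wellness $726,300; Lakeview Advocacy $414,400. Sum = $3,458,500.
Difference $3,458,400 − $3,458,500 = −$100 applied to largest allocation (South Youth): South Youth becomes $1,029,600.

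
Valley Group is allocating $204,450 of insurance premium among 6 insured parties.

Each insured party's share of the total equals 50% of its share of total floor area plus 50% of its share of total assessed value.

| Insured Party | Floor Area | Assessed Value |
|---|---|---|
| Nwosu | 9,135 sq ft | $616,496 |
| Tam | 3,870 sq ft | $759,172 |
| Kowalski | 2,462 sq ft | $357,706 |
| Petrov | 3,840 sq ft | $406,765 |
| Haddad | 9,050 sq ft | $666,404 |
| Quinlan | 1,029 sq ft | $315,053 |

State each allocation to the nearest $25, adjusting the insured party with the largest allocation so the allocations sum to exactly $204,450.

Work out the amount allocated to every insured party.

Floor area total 29,386; assessed value total 3,121,596.
Combined weights (50% floor area + 50% assessed value): Nwosu 0.2542; Tam 0.1874; Kowalski 0.0992; Petrov 0.1305; Haddad 0.2607; Quinlan 0.0680.
Proportional shares: Nwosu 51,966.71; Tam 38,323.67; Kowalski 20,278.59; Petrov 26,678.80; Haddad 53,305.39; Quinlan 13,896.83.
Rounded to nearest $25: Nwosu $51,975; Tam $38,325; Kowalski $20,275; Petrov $26,675; Haddad $53,300; Quinlan $13,900. Sum = $204,450.
Sum already equals the total — no adjustment.

Nwosu: $51,975 | Tam: $38,325 | Kowalski: $20,275 | Petrov: $26,675 | Haddad: $53,300 | Quinlan: $13,900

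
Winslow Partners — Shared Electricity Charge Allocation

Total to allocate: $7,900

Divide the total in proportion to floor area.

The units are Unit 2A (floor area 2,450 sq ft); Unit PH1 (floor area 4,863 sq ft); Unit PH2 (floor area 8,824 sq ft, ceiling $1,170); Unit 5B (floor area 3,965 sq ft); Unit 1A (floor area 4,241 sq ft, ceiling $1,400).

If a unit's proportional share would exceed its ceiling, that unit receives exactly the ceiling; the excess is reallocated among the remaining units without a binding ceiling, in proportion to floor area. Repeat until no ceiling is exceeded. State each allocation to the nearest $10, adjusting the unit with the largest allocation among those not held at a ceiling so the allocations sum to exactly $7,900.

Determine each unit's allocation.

Floor area total: 24,343.
Proportional shares (ignoring caps): Unit 2A 795.10; Unit PH1 1,578.18; Unit PH2 2,863.64; Unit 5B 1,286.76; Unit 1A 1,376.33.
Cap binds for Unit PH2 ($1,170); balance $6,730 reallocated over remaining floor area 15,519.
Cap binds for Unit 1A ($1,400); balance $5,330 reallocated over remaining floor area 11,278.
Remaining shares: Unit 2A 1,157.87 → $1,160; Unit PH1 2,298.26 → $2,300; Unit 5B 1,873.87 → $1,870.

Unit 2A: $1,160; Unit PH1: $2,300; Unit PH2: $1,170; Unit 5B: $1,870; Unit 1A: $1,400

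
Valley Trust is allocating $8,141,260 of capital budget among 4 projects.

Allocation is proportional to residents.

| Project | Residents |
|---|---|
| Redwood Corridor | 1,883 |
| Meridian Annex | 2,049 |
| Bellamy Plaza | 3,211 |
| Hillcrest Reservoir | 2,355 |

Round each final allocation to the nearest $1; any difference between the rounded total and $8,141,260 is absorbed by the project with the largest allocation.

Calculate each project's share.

Residents total: 9,498.
Unrounded shares: Redwood Corridor 1,883/9,498 × $8,141,260 = 1,614,023.22; Meridian Annex 2,049/9,498 × $8,141,260 = 1,756,310.99; Bellamy Plaza 3,211/9,498 × $8,141,260 = 2,752,325.32; Hillcrest Reservoir 2,355/9,498 × $8,141,260 = 2,018,600.47.
Rounded to nearest $1: Redwood Corridor $1,614,023; Meridian Annex $1,756,311; Bellamy Plaza $2,752,325; Hillcrest Reservoir $2,018,600. Sum = $8,141,259.
Difference $8,141,260 − $8,141,259 = +$1 applied to largest allocation (Bellamy Plaza): Bellamy Plaza becomes $2,752,326.

Redwood Corridor: $1,614,023; Meridian Annex: $1,756,311; Bellamy Plaza: $2,752,326; Hillcrest Reservoir: $2,018,600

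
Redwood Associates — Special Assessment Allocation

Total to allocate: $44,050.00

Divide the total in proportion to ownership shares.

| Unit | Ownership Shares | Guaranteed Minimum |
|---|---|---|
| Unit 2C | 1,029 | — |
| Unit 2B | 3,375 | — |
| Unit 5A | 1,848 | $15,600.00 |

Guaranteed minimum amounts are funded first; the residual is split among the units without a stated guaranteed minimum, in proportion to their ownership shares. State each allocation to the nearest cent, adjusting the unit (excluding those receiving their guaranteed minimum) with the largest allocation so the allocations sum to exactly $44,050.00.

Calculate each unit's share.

Guaranteed amounts: Unit 5A $15,600.00. Residual $28,450.00.
Residual split over remaining ownership shares 4,404: Unit 2C 6,647.3774 → $6,647.38; Unit 2B 21,802.6226 → $21,802.62.

Unit 2C: $6,647.38 | Unit 2B: $21,802.62 | Unit 5A: $15,600.00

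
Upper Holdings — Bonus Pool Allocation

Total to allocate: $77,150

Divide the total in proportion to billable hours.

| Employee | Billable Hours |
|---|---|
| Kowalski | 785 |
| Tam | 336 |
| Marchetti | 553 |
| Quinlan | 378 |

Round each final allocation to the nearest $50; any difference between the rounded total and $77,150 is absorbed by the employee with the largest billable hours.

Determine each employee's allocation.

Kowalski: $29,500 | Tam: $12,650 | Marchetti: $20,800 | Quinlan: $14,200

Sum of billable hours: 785 + 336 + 553 + 378 = 2,052.
Unrounded shares: Kowalski 29,514.01; Tam 12,632.75; Marchetti 20,791.40; Quinlan 14,211.84.
Rounded to nearest $50: Kowalski $29,500; Tam $12,650; Marchetti $20,800; Quinlan $14,200. Sum = $77,150.
Rounded total matches; no reconciliation needed.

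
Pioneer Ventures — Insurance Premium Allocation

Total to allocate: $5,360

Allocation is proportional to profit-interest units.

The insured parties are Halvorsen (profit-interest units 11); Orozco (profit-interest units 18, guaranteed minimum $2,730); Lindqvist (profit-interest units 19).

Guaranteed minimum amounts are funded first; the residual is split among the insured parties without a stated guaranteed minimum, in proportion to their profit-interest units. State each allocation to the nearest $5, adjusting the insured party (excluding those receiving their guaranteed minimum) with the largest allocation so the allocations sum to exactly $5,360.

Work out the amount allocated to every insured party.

Guaranteed amounts: Orozco $2,730. Remaining pool $2,630.
Remaining pool split over remaining profit-interest units 30: Halvorsen 964.33 → $965; Lindqvist 1,665.67 → $1,665.

Halvorsen: $965; Orozco: $2,730; Lindqvist: $1,665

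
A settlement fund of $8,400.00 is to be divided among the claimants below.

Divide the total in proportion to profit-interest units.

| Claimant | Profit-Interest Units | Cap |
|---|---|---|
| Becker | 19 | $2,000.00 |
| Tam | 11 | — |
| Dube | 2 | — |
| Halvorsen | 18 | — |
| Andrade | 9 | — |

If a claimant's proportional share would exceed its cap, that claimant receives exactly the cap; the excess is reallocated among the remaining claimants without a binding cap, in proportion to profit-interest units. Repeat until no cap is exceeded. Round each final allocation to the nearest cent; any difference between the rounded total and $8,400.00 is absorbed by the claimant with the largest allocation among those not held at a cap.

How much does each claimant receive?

Becker: $2,000.00; Tam: $1,760.00; Dube: $320.00; Halvorsen: $2,880.00; Andrade: $1,440.00

Combined profit-interest units = 59.
Unconstrained shares: Becker 2,705.0847; Tam 1,566.1017; Dube 284.7458; Halvorsen 2,562.7119; Andrade 1,281.3559.
Held at cap: Becker ($2,000.00); residual $6,400.00 reallocated over remaining profit-interest units 40.
Redistributed shares: Tam 1,760.0000 → $1,760.00; Dube 320.0000 → $320.00; Halvorsen 2,880.0000 → $2,880.00; Andrade 1,440.0000 → $1,440.00.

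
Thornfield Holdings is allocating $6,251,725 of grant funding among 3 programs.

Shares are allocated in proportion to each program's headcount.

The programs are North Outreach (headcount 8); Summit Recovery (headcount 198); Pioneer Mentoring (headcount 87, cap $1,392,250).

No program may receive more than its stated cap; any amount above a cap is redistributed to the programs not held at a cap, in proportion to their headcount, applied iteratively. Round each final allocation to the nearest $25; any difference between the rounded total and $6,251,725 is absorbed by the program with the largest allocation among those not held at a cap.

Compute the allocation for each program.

North Outreach: $188,725; Summit Recovery: $4,670,750; Pioneer Mentoring: $1,392,250

Sum of headcount: 293.
Pro-rata shares before constraints: North Outreach 170,695.56; Summit Recovery 4,224,715.19; Pioneer Mentoring 1,856,314.25.
Cap binds for Pioneer Mentoring ($1,392,250); remaining pool $4,859,475 reallocated over remaining headcount 206.
Remaining shares: North Outreach 188,717.48 → $188,725; Summit Recovery 4,670,757.52 → $4,670,750.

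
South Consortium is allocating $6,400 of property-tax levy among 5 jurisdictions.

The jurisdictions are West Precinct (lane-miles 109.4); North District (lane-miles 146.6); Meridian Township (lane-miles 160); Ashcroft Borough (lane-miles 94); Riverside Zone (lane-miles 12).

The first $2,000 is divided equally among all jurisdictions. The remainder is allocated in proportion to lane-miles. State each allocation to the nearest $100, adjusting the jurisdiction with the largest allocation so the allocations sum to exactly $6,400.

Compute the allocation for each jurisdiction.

Equal tier: $2,000 ÷ 5 = $400 apiece.
Remainder $4,400 by lane-miles (total 522): West Precinct 922.15 → $900; North District 1,235.71 → $1,200; Meridian Township 1,348.66 → $1,300; Ashcroft Borough 792.34 → $800; Riverside Zone 101.15 → $100.
Rounding difference +$100 on remainder applied to Meridian Township.
Totals: West Precinct $400 + $900 = $1,300; North District $400 + $1,200 = $1,600; Meridian Township $400 + $1,400 = $1,800; Ashcroft Borough $400 + $800 = $1,200; Riverside Zone $400 + $100 = $500.

West Precinct: $1,300; North District: $1,600; Meridian Township: $1,800; Ashcroft Borough: $1,200; Riverside Zone: $500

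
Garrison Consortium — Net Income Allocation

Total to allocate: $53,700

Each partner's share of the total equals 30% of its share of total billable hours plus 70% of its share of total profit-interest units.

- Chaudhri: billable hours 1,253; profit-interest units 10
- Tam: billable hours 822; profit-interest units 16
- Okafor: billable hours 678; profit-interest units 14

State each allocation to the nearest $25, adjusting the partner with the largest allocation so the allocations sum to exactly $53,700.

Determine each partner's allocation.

Billable hours total 2,753; profit-interest units total 40.
Blended shares (30% billable hours + 70% profit-interest units): Chaudhri 0.3115; Tam 0.3696; Okafor 0.3189.
Unrounded shares: Chaudhri 16,729.80; Tam 19,846.18; Okafor 17,124.02.
Rounded to nearest $25: Chaudhri $16,725; Tam $19,850; Okafor $17,125. Sum = $53,700.
No rounding difference to absorb.

Chaudhri: $16,725 · Tam: $19,850 · Okafor: $17,125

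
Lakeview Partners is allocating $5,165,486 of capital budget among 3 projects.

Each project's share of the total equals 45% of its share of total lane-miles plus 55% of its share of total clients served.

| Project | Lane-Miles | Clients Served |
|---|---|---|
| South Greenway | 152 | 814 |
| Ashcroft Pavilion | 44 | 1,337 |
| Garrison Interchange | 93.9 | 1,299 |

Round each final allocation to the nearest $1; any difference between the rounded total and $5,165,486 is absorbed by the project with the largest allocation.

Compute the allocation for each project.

South Greenway: $1,889,078 · Ashcroft Pavilion: $1,453,797 · Garrison Interchange: $1,822,611

Lane-miles total 289.9; clients served total 3,450.
Blended shares (45% lane-miles + 55% clients served): South Greenway 0.3657; Ashcroft Pavilion 0.2814; Garrison Interchange 0.3528.
Proportional shares: South Greenway 1,889,077.86; Ashcroft Pavilion 1,453,796.80; Garrison Interchange 1,822,611.33.
Rounded to nearest $1: South Greenway $1,889,078; Ashcroft Pavilion $1,453,797; Garrison Interchange $1,822,611. Sum = $5,165,486.
Sum already equals the total — no adjustment.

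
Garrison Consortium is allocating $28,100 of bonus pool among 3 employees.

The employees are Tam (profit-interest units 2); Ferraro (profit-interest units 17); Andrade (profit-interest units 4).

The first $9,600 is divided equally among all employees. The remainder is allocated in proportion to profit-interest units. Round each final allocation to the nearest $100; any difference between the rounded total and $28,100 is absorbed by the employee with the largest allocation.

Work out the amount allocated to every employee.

Equal tier: $9,600 ÷ 3 = $3,200 apiece.
Remainder $18,500 by profit-interest units (total 23): Tam 1,608.70 → $1,600; Ferraro 13,673.91 → $13,700; Andrade 3,217.39 → $3,200.
Totals: Tam $3,200 + $1,600 = $4,800; Ferraro $3,200 + $13,700 = $16,900; Andrade $3,200 + $3,200 = $6,400.

Tam: $4,800 | Ferraro: $16,900 | Andrade: $6,400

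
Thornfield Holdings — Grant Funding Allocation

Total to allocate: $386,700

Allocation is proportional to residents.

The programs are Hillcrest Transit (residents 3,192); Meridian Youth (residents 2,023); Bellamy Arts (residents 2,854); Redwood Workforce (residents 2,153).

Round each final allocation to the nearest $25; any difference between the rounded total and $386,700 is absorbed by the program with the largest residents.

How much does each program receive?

Residents total: 3,192 + 2,023 + 2,854 + 2,153 = 10,222.
Proportional shares: Hillcrest Transit 120,753.90; Meridian Youth 76,530.43; Bellamy Arts 107,967.31; Redwood Workforce 81,448.36.
At nearest $25: Hillcrest Transit $120,750; Meridian Youth $76,525; Bellamy Arts $107,975; Redwood Workforce $81,450. Sum = $386,700.
Rounded total matches; no reconciliation needed.

Hillcrest Transit: $120,750 | Meridian Youth: $76,525 | Bellamy Arts: $107,975 | Redwood Workforce: $81,450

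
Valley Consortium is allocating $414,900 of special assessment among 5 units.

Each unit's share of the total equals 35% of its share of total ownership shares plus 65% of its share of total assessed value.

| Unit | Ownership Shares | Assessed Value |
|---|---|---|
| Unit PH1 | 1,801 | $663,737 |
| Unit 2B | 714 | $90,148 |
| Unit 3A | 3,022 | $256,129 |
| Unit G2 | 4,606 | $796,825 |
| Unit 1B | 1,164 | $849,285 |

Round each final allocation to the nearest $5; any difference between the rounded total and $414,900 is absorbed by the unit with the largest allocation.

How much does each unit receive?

Totals — ownership shares 11,307, assessed value 2,656,124.
Blended shares (35% ownership shares + 65% assessed value): Unit PH1 0.2182; Unit 2B 0.0442; Unit 3A 0.1562; Unit G2 0.3376; Unit 1B 0.2439.
Unrounded shares: Unit PH1 90,521.51; Unit 2B 18,322.87; Unit 3A 64,816.95; Unit G2 140,058.79; Unit 1B 101,179.87.
Rounded to nearest $5: Unit PH1 $90,520; Unit 2B $18,325; Unit 3A $64,815; Unit G2 $140,060; Unit 1B $101,180. Sum = $414,900.
Rounded total matches; no reconciliation needed.

Unit PH1: $90,520; Unit 2B: $18,325; Unit 3A: $64,815; Unit G2: $140,060; Unit 1B: $101,180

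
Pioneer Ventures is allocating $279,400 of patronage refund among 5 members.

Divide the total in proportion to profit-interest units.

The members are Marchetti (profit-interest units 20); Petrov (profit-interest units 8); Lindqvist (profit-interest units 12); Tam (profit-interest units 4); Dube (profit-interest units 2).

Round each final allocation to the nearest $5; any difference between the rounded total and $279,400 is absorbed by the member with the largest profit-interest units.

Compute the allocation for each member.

Profit-interest units total: 20 + 8 + 12 + 4 + 2 = 46.
Proportional shares: Marchetti 121,478.26; Petrov 48,591.30; Lindqvist 72,886.96; Tam 24,295.65; Dube 12,147.83.
At nearest $5: Marchetti $121,480; Petrov $48,590; Lindqvist $72,885; Tam $24,295; Dube $12,150. Sum = $279,400.
No rounding difference to absorb.

Marchetti: $121,480 · Petrov: $48,590 · Lindqvist: $72,885 · Tam: $24,295 · Dube: $12,150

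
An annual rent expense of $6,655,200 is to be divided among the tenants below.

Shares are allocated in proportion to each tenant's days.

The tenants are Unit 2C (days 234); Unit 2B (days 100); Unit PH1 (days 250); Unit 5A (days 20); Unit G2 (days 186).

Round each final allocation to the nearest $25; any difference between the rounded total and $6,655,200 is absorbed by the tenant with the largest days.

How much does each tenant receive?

Unit 2C: $1,971,275 | Unit 2B: $842,425 | Unit PH1: $2,106,100 | Unit 5A: $168,475 | Unit G2: $1,566,925

Total days = 234 + 100 + 250 + 20 + 186 = 790.
Raw shares: Unit 2C 1,971,287.09; Unit 2B 842,430.38; Unit PH1 2,106,075.95; Unit 5A 168,486.08; Unit G2 1,566,920.51.
Rounded to nearest $25: Unit 2C $1,971,275; Unit 2B $842,425; Unit PH1 $2,106,075; Unit 5A $168,475; Unit G2 $1,566,925. Sum = $6,655,175.
Difference $6,655,200 − $6,655,175 = +$25 applied to largest days (Unit PH1): Unit PH1 becomes $2,106,100.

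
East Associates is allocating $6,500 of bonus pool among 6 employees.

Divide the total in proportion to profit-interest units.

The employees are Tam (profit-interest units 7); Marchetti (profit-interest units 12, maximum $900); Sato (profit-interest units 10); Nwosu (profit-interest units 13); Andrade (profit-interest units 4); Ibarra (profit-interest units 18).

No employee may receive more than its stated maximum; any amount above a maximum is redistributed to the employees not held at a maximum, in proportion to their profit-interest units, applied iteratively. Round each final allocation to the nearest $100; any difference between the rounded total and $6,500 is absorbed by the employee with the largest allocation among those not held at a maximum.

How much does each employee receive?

Profit-interest units total: 64.
Unconstrained shares: Tam 710.94; Marchetti 1,218.75; Sato 1,015.62; Nwosu 1,320.31; Andrade 406.25; Ibarra 1,828.12.
Held at cap: Marchetti ($900); remaining pool $5,600 reallocated over remaining profit-interest units 52.
Redistributed shares: Tam 753.85 → $800; Sato 1,076.92 → $1,100; Nwosu 1,400.00 → $1,400; Andrade 430.77 → $400; Ibarra 1,938.46 → $1,900.

Tam: $800 | Marchetti: $900 | Sato: $1,100 | Nwosu: $1,400 | Andrade: $400 | Ibarra: $1,900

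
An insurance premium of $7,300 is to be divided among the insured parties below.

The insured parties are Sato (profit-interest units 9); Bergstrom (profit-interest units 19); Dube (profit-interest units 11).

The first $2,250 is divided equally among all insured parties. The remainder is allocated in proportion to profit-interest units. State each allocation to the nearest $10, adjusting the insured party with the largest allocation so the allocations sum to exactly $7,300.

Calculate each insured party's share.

First tranche $2,250 split equally: $750 each.
Remainder $5,050 by profit-interest units (total 39): Sato 1,165.38 → $1,170; Bergstrom 2,460.26 → $2,460; Dube 1,424.36 → $1,420.
Totals: Sato $750 + $1,170 = $1,920; Bergstrom $750 + $2,460 = $3,210; Dube $750 + $1,420 = $2,170.

Sato: $1,920 | Bergstrom: $3,210 | Dube: $2,170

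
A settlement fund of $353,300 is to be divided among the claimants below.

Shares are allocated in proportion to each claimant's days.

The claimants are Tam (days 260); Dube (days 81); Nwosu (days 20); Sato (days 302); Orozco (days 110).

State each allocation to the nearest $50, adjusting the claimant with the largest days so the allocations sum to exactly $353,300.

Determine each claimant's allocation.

Total days = 773.
Raw shares: Tam 260/773 × $353,300 = 118,833.12; Dube 81/773 × $353,300 = 37,021.09; Nwosu 20/773 × $353,300 = 9,141.01; Sato 302/773 × $353,300 = 138,029.24; Orozco 110/773 × $353,300 = 50,275.55.
At nearest $50: Tam $118,850; Dube $37,000; Nwosu $9,150; Sato $138,050; Orozco $50,300. Sum = $353,350.
Difference $353,300 − $353,350 = −$50 applied to largest days (Sato): Sato becomes $138,000.

Tam: $118,850 · Dube: $37,000 · Nwosu: $9,150 · Sato: $138,000 · Orozco: $50,300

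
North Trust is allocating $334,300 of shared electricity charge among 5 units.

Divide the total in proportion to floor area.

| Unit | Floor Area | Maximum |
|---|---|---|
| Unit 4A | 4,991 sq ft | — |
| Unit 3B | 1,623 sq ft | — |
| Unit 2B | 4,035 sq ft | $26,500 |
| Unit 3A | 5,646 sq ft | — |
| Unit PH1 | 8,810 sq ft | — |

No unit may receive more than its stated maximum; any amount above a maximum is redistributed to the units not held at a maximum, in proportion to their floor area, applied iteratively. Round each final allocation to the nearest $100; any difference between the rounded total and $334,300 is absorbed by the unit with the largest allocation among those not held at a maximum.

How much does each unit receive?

Total floor area = 25,105.
Pro-rata shares before constraints: Unit 4A 66,460.52; Unit 3B 21,611.99; Unit 2B 53,730.35; Unit 3A 75,182.55; Unit PH1 117,314.60.
Held at cap: Unit 2B ($26,500); remaining pool $307,800 reallocated over remaining floor area 21,070.
Shares after redistribution: Unit 4A 72,910.76 → $72,900; Unit 3B 23,709.51 → $23,700; Unit 3A 82,479.30 → $82,500; Unit PH1 128,700.43 → $128,700.

Unit 4A: $72,900 | Unit 3B: $23,700 | Unit 2B: $26,500 | Unit 3A: $82,500 | Unit PH1: $128,700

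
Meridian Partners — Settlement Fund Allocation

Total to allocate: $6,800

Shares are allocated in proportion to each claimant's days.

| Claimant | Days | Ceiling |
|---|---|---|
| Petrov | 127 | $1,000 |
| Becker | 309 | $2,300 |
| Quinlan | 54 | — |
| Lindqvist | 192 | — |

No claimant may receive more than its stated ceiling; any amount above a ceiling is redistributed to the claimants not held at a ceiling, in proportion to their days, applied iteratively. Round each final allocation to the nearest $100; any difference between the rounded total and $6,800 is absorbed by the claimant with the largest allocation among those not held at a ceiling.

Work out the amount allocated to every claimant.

Days total: 682.
Pro-rata shares before constraints: Petrov 1,266.28; Becker 3,080.94; Quinlan 538.42; Lindqvist 1,914.37.
Capped: Petrov ($1,000), Becker ($2,300); remaining pool $3,500 reallocated over remaining days 246.
Remaining shares: Quinlan 768.29 → $800; Lindqvist 2,731.71 → $2,700.

Petrov: $1,000; Becker: $2,300; Quinlan: $800; Lindqvist: $2,700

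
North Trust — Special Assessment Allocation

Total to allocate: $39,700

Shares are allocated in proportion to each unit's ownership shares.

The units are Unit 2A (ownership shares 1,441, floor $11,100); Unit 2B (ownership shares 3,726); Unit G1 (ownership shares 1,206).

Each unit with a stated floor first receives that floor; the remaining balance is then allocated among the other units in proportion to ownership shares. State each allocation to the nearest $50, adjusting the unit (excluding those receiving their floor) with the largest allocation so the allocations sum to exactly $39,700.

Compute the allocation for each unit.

Minimums first: Unit 2A $11,100. Remaining pool $28,600.
Remaining pool split over remaining ownership shares 4,932: Unit 2B 21,606.57 → $21,600; Unit G1 6,993.43 → $7,000.

Unit 2A: $11,100 | Unit 2B: $21,600 | Unit G1: $7,000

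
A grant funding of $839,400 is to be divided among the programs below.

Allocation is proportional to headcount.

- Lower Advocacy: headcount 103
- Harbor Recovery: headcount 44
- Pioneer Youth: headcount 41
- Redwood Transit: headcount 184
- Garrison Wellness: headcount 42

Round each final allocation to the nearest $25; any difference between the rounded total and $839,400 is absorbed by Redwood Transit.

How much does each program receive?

Lower Advocacy: $208,825 · Harbor Recovery: $89,200 · Pioneer Youth: $83,125 · Redwood Transit: $373,100 · Garrison Wellness: $85,150

Combined headcount = 414.
Pro-rata amounts: Lower Advocacy 103/414 × $839,400 = 208,836.23; Harbor Recovery 44/414 × $839,400 = 89,211.59; Pioneer Youth 41/414 × $839,400 = 83,128.99; Redwood Transit 184/414 × $839,400 = 373,066.67; Garrison Wellness 42/414 × $839,400 = 85,156.52.
At nearest $25: Lower Advocacy $208,825; Harbor Recovery $89,200; Pioneer Youth $83,125; Redwood Transit $373,075; Garrison Wellness $85,150. Sum = $839,375.
Difference $839,400 − $839,375 = +$25 applied to Redwood Transit: Redwood Transit becomes $373,100.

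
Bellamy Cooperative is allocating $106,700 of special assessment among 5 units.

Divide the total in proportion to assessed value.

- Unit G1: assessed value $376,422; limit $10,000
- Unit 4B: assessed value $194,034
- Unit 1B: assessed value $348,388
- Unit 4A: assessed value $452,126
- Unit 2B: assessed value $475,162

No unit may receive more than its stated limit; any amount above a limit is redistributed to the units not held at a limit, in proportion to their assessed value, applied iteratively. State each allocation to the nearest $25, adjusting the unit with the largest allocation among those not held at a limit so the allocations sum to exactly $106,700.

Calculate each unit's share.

Unit G1: $10,000; Unit 4B: $12,775; Unit 1B: $22,925; Unit 4A: $29,750; Unit 2B: $31,250

Sum of assessed value: 1,846,132.
Pro-rata shares before constraints: Unit G1 21,755.88; Unit 4B 11,214.49; Unit 1B 20,135.61; Unit 4A 26,131.31; Unit 2B 27,462.71.
Held at cap: Unit G1 ($10,000); remaining pool $96,700 reallocated over remaining assessed value 1,469,710.
Remaining shares: Unit 4B 12,766.52 → $12,775; Unit 1B 22,922.29 → $22,925; Unit 4A 29,747.76 → $29,750; Unit 2B 31,263.42 → $31,275.
Rounding difference −$25 applied to Unit 2B → $31,250.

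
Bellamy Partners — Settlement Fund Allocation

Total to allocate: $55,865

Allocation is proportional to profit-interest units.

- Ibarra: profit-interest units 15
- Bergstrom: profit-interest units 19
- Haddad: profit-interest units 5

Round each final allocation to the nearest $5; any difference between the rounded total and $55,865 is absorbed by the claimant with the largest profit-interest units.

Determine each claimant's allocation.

Combined profit-interest units = 15 + 19 + 5 = 39.
Raw shares: Ibarra 21,486.54; Bergstrom 27,216.28; Haddad 7,162.18.
Rounded to nearest $5: Ibarra $21,485; Bergstrom $27,215; Haddad $7,160. Sum = $55,860.
Difference $55,865 − $55,860 = +$5 applied to largest profit-interest units (Bergstrom): Bergstrom becomes $27,220.

Ibarra: $21,485 | Bergstrom: $27,220 | Haddad: $7,160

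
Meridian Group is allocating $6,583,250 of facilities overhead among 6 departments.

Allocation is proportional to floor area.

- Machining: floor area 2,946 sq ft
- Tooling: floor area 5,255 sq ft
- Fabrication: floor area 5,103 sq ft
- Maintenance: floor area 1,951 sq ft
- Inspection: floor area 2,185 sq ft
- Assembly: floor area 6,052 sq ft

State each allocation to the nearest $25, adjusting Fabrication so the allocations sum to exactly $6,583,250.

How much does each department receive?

Machining: $825,575; Tooling: $1,472,625; Fabrication: $1,430,050; Maintenance: $546,725; Inspection: $612,300; Assembly: $1,695,975

Combined floor area = 23,492.
Raw shares: Machining 2,946/23,492 × $6,583,250 = 825,568.47; Tooling 5,255/23,492 × $6,583,250 = 1,472,628.08; Fabrication 5,103/23,492 × $6,583,250 = 1,430,032.55; Maintenance 1,951/23,492 × $6,583,250 = 546,735.94; Inspection 2,185/23,492 × $6,583,250 = 612,310.63; Assembly 6,052/23,492 × $6,583,250 = 1,695,974.33.
After rounding ($25): Machining $825,575; Tooling $1,472,625; Fabrication $1,430,025; Maintenance $546,725; Inspection $612,300; Assembly $1,695,975. Sum = $6,583,225.
Difference $6,583,250 − $6,583,225 = +$25 applied to Fabrication: Fabrication becomes $1,430,050.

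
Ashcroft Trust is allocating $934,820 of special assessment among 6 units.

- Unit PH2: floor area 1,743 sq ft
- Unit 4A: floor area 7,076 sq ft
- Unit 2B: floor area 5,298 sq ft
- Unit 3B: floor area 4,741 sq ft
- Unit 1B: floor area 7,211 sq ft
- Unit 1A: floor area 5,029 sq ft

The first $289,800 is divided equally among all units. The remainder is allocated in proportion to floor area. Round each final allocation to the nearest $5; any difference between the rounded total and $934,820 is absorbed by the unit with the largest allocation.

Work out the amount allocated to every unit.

Equal tier: $289,800 ÷ 6 = $48,300 apiece.
Remainder $645,020 by floor area (total 31,098): Unit PH2 36,152.48 → $36,150; Unit 4A 146,767.04 → $146,765; Unit 2B 109,888.61 → $109,890; Unit 3B 98,335.58 → $98,335; Unit 1B 149,567.15 → $149,565; Unit 1A 104,309.14 → $104,310.
Rounding difference +$5 on remainder applied to Unit 1B.
Totals: Unit PH2 $48,300 + $36,150 = $84,450; Unit 4A $48,300 + $146,765 = $195,065; Unit 2B $48,300 + $109,890 = $158,190; Unit 3B $48,300 + $98,335 = $146,635; Unit 1B $48,300 + $149,570 = $197,870; Unit 1A $48,300 + $104,310 = $152,610.

Unit PH2: $84,450 · Unit 4A: $195,065 · Unit 2B: $158,190 · Unit 3B: $146,635 · Unit 1B: $197,870 · Unit 1A: $152,610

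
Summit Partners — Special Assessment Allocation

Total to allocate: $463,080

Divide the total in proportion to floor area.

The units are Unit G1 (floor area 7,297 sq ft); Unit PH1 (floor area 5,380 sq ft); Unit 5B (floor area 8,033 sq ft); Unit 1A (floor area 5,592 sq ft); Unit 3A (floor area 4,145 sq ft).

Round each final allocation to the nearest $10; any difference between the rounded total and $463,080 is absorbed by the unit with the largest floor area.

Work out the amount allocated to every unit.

Unit G1: $110,980 · Unit PH1: $81,830 · Unit 5B: $122,180 · Unit 1A: $85,050 · Unit 3A: $63,040

Combined floor area = 7,297 + 5,380 + 8,033 + 5,592 + 4,145 = 30,447.
Proportional shares: Unit G1 110,982.85; Unit PH1 81,826.47; Unit 5B 122,176.95; Unit 1A 85,050.85; Unit 3A 63,042.88.
At nearest $10: Unit G1 $110,980; Unit PH1 $81,830; Unit 5B $122,180; Unit 1A $85,050; Unit 3A $63,040. Sum = $463,080.
No rounding difference to absorb.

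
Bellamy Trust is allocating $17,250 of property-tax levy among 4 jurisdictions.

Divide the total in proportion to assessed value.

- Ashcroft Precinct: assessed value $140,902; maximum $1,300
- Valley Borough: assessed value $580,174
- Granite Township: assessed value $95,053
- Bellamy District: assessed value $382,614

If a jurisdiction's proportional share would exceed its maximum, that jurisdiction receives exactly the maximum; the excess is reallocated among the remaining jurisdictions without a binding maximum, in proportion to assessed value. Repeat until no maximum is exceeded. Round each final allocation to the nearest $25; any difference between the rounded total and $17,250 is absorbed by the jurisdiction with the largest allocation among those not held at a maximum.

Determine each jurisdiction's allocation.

Combined assessed value = 1,198,743.
Pro-rata shares before constraints: Ashcroft Precinct 2,027.59; Valley Borough 8,348.75; Granite Township 1,367.82; Bellamy District 5,505.84.
Capped: Ashcroft Precinct ($1,300); balance $15,950 reallocated over remaining assessed value 1,057,841.
Remaining shares: Valley Borough 8,747.79 → $8,750; Granite Township 1,433.20 → $1,425; Bellamy District 5,769.01 → $5,775.

Ashcroft Precinct: $1,300; Valley Borough: $8,750; Granite Township: $1,425; Bellamy District: $5,775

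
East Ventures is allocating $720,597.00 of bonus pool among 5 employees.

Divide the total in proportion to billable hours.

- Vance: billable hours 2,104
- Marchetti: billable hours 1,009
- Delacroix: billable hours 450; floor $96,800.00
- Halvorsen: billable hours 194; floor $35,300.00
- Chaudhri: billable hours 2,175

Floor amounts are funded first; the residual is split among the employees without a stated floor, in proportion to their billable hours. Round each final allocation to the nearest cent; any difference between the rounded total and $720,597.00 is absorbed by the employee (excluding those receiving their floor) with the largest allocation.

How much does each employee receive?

Vance: $234,152.36 | Marchetti: $112,290.75 | Delacroix: $96,800.00 | Halvorsen: $35,300.00 | Chaudhri: $242,053.89

Fund the minimums — Delacroix $96,800.00; Halvorsen $35,300.00. Remaining pool $588,497.00.
Remaining pool split over remaining billable hours 5,288: Vance 234,152.3616 → $234,152.36; Marchetti 112,290.7475 → $112,290.75; Chaudhri 242,053.8909 → $242,053.89.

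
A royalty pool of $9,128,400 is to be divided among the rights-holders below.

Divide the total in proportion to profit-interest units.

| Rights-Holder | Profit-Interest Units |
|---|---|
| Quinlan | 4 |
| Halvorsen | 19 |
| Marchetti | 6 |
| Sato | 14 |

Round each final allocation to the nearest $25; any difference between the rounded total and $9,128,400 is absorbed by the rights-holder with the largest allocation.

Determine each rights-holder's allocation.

Profit-interest units total: 43.
Raw shares: Quinlan 4/43 × $9,128,400 = 849,153.49; Halvorsen 19/43 × $9,128,400 = 4,033,479.07; Marchetti 6/43 × $9,128,400 = 1,273,730.23; Sato 14/43 × $9,128,400 = 2,972,037.21.
At nearest $25: Quinlan $849,150; Halvorsen $4,033,475; Marchetti $1,273,725; Sato $2,972,025. Sum = $9,128,375.
Difference $9,128,400 − $9,128,375 = +$25 applied to largest allocation (Halvorsen): Halvorsen becomes $4,033,500.

Quinlan: $849,150 · Halvorsen: $4,033,500 · Marchetti: $1,273,725 · Sato: $2,972,025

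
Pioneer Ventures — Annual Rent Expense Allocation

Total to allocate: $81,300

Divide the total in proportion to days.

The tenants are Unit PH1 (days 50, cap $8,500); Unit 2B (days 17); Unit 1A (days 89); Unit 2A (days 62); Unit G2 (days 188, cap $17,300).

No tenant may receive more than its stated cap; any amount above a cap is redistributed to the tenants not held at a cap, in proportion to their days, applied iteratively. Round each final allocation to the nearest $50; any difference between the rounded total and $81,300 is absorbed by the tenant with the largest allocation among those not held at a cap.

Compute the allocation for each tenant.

Total days = 406.
Unconstrained shares: Unit PH1 10,012.32; Unit 2B 3,404.19; Unit 1A 17,821.92; Unit 2A 12,415.27; Unit G2 37,646.31.
Capped: Unit PH1 ($8,500), Unit G2 ($17,300); residual $55,500 reallocated over remaining days 168.
Remaining shares: Unit 2B 5,616.07 → $5,600; Unit 1A 29,401.79 → $29,400; Unit 2A 20,482.14 → $20,500.

Unit PH1: $8,500 · Unit 2B: $5,600 · Unit 1A: $29,400 · Unit 2A: $20,500 · Unit G2: $17,300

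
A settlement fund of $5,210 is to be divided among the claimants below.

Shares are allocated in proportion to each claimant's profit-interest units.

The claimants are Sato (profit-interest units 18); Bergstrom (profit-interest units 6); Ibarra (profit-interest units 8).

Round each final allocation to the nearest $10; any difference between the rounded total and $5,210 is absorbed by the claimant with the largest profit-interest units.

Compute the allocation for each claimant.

Combined profit-interest units = 18 + 6 + 8 = 32.
Proportional shares: Sato 2,930.62; Bergstrom 976.88; Ibarra 1,302.50.
After rounding ($10): Sato $2,930; Bergstrom $980; Ibarra $1,300. Sum = $5,210.
No rounding difference to absorb.

Sato: $2,930; Bergstrom: $980; Ibarra: $1,300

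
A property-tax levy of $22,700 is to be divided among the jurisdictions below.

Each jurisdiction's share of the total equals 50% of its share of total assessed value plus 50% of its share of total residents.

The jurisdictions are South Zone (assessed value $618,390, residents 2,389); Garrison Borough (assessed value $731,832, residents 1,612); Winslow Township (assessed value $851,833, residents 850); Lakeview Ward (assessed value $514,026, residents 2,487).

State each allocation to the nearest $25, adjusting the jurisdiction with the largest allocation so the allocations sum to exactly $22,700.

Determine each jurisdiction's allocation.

South Zone: $6,275 · Garrison Borough: $5,550 · Winslow Township: $4,875 · Lakeview Ward: $6,000

Totals — assessed value 2,716,081, residents 7,338.
Combined weights (50% assessed value + 50% residents): South Zone 0.2766; Garrison Borough 0.2446; Winslow Township 0.2147; Lakeview Ward 0.2641.
Pro-rata amounts: South Zone 6,279.31; Garrison Borough 5,551.54; Winslow Township 4,874.38; Lakeview Ward 5,994.77.
After rounding ($25): South Zone $6,275; Garrison Borough $5,550; Winslow Township $4,875; Lakeview Ward $6,000. Sum = $22,700.
Sum already equals the total — no adjustment.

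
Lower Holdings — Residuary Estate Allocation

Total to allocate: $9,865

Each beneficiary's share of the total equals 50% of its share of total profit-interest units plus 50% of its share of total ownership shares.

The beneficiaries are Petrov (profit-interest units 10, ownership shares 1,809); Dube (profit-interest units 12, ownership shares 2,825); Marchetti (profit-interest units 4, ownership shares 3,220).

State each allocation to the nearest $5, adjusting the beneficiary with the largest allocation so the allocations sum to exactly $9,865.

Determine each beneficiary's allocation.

Profit-interest units total 26; ownership shares total 7,854.
Combined weights (50% profit-interest units + 50% ownership shares): Petrov 0.3075; Dube 0.4106; Marchetti 0.2819.
Pro-rata amounts: Petrov 3,033.21; Dube 4,050.71; Marchetti 2,781.08.
After rounding ($5): Petrov $3,035; Dube $4,050; Marchetti $2,780. Sum = $9,865.
Rounded total matches; no reconciliation needed.

Petrov: $3,035 · Dube: $4,050 · Marchetti: $2,780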